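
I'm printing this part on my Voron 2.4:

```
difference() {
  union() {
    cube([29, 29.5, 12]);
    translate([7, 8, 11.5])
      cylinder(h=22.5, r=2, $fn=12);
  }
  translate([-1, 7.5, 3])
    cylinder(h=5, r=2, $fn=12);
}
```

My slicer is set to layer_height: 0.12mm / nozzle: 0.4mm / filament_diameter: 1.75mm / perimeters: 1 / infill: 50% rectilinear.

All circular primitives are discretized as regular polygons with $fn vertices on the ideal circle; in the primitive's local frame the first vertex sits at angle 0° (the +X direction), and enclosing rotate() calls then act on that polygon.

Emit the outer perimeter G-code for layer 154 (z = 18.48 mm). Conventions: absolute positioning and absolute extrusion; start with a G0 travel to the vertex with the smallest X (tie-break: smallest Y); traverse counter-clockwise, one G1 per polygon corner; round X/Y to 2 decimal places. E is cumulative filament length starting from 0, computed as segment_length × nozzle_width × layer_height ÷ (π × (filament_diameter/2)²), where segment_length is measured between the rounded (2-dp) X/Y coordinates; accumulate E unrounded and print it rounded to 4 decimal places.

At z = 18.48 mm: the cube is not intersected at this z (z outside [0, 12]); the r=2 cylinder at (7, 8) contributes a regular 12-gon of circumradius 2; Merging all regions: only the r=2 cylinder at (7, 8) is present, so the union is just that shape — 1 connected region; the cylinder at (-1, 7.5) does not reach this height (z outside [3, 8]); After the difference (first − rest): none of the subtracted shapes is present at this height, so the result so far is unchanged — 1 connected region. The outline is a single polygon with 12 vertices. Extrusion per mm of travel: 0.4 × 0.12 / (π × 0.875²) = 0.019956. Accumulating E over each segment gives final E = 0.2478.

G0 X5.00 Y8.00 Z18.48
G1 X5.27 Y7.00 E0.0207
G1 X6.00 Y6.27 E0.0413
G1 X7.00 Y6.00 E0.0619
G1 X8.00 Y6.27 E0.0826
G1 X8.73 Y7.00 E0.1032
G1 X9.00 Y8.00 E0.1239
G1 X8.73 Y9.00 E0.1446
G1 X8.00 Y9.73 E0.1652
G1 X7.00 Y10.00 E0.1858
G1 X6.00 Y9.73 E0.2065
G1 X5.27 Y9.00 E0.2271
G1 X5.00 Y8.00 E0.2478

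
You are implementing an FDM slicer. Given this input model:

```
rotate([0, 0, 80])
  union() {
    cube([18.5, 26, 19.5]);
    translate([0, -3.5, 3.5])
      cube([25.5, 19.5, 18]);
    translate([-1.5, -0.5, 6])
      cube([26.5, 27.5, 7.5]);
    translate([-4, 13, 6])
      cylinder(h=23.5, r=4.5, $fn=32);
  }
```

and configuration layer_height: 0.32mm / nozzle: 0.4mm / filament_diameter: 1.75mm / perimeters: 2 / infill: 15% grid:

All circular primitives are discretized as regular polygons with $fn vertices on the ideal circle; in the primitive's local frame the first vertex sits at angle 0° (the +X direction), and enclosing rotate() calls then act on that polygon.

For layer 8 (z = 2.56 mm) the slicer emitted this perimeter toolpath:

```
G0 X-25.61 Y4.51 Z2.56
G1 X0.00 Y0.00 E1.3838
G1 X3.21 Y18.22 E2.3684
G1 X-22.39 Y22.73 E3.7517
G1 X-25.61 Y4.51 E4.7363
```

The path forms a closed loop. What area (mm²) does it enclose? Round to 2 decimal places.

481.02 mm²

Apply the shoelace formula to the sequence of (X, Y) vertices; enclosed area = 481.02 mm².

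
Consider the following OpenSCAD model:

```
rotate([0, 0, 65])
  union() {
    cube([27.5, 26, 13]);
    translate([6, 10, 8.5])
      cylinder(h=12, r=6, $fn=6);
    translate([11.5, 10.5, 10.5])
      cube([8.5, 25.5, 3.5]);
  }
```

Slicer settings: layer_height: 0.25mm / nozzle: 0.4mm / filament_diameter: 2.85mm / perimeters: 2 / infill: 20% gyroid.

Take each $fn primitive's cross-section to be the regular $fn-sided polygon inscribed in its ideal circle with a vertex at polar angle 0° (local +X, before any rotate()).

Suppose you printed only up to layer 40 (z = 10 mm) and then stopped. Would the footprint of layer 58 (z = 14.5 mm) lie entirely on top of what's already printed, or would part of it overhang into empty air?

entirely on top

Compare the two slices. At z = 10: the cube (footprint 27.5×26) is included at this height (area 715.00 mm²); the r=6 cylinder at (6, 10) contributes a regular 6-gon of circumradius 6 (area = (6/2)·6.000²·sin(360°/6) = 93.53 mm²); the cube at (11.5, 10.5) is not intersected at this z (z outside [10.5, 14]); Taking the union: the r=6 cylinder at (6, 10) lies entirely inside the 27.5×26 cube, so the union is just the 27.5×26 cube — area = 715.00 mm²; (rotated 65° about Z; rotation is an isometry so areas/perimeters/island counts are preserved). At z = 14.5: the cube does not reach this height (z outside [0, 13]); the r=6 cylinder at (6, 10) gives a regular 6-gon of circumradius 6 (constant along its height) (area = (6/2)·6.000²·sin(360°/6) = 93.53 mm²); the cube at (11.5, 10.5) is absent (z outside [10.5, 14]); Taking the union: only the r=6 cylinder at (6, 10) is present, so the union is just that shape — area = 93.53 mm²; (whole slice rotated 65° about Z — lengths, areas and connectivity unchanged). Checking containment: the cross-section at z = 14.5 is a subset of the cross-section at z = 10.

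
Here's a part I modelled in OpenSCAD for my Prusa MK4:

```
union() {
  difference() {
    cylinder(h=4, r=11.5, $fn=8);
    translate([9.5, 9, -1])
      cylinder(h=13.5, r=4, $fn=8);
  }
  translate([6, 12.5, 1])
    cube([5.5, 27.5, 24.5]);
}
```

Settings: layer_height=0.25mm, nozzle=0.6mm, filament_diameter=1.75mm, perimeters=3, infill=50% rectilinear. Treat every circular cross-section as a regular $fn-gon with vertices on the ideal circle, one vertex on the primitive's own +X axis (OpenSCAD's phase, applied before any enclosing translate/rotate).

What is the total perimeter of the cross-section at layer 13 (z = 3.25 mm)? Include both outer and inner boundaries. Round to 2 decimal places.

136.53 mm

At z = 3.25 mm: the r=11.5 cylinder gives a regular 8-gon of circumradius 11.5 (constant along its height) (perimeter = 2·8·11.500·sin(180°/8) = 70.41 mm); the r=4 cylinder at (9.5, 9) gives a regular 8-gon of circumradius 4 (constant along its height) (perimeter = 2·8·4.000·sin(180°/8) = 24.49 mm); Taking the first minus the rest: starting from the r=11.5 cylinder, the r=4 cylinder at (9.5, 9) partially overlaps it — only the 7.01 mm² overlap (of its 45.25 mm²) is removed, clipping the outline — boundary = 70.53 mm; the cube at (6, 12.5) is present — its section is the full 5.5×27.5 rectangle (perimeter 66.00 mm); Taking the union: the 2 present regions are separate (no shared area or edge), so areas and boundary lengths simply add and each stays a separate island — boundary = 136.53 mm. Overall, the cross-section has 2 separate islands. Total boundary length (outer) = 136.53 mm.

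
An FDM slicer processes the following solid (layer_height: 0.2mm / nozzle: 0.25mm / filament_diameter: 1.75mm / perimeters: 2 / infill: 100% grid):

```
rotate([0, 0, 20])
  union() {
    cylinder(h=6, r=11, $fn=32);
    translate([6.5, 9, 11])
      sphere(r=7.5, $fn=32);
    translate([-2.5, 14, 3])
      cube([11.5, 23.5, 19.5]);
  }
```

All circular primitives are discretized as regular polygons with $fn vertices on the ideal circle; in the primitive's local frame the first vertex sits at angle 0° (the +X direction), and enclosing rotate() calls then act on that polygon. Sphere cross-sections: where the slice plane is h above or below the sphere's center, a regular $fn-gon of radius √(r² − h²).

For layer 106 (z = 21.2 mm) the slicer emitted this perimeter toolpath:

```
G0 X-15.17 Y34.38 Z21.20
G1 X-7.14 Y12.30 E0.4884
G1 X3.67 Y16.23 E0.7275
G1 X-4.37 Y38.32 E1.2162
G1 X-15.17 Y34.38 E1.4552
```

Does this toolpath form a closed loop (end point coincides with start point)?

yes

Start point (G0): (-15.17, 34.38). End point (last G1): the path returns to the start — closed.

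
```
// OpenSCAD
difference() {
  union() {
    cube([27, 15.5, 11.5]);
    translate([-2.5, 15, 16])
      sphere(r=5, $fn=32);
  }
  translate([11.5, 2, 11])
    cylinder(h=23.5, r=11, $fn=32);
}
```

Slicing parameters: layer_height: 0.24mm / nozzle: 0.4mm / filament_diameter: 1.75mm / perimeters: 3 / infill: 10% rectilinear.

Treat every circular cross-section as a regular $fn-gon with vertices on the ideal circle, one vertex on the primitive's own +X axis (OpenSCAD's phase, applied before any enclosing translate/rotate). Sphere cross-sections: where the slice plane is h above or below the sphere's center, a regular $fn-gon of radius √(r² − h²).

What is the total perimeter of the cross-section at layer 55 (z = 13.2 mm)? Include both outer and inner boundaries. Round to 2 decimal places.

25.99 mm

At z = 13.2 mm: the cube is absent (z outside [0, 11.5]); the r=5 sphere at (-2.5, 15) contributes a regular 32-gon of circumradius √(5²−2.8²) = 4.142 (perimeter = 2·32·4.142·sin(180°/32) = 25.99 mm); Combining (union): only the r=5 sphere at (-2.5, 15) is present, so the union is just that shape — boundary = 25.99 mm; the r=11 cylinder at (11.5, 2) gives a regular 32-gon of circumradius 11 (constant along its height) (perimeter = 2·32·11.000·sin(180°/32) = 69.00 mm); Subtracting the remaining from the first: starting from the result so far, the r=11 cylinder at (11.5, 2) misses the remaining region (no effect) — boundary = 25.99 mm. Overall, the cross-section is a single solid region. Total boundary length (outer) = 25.99 mm.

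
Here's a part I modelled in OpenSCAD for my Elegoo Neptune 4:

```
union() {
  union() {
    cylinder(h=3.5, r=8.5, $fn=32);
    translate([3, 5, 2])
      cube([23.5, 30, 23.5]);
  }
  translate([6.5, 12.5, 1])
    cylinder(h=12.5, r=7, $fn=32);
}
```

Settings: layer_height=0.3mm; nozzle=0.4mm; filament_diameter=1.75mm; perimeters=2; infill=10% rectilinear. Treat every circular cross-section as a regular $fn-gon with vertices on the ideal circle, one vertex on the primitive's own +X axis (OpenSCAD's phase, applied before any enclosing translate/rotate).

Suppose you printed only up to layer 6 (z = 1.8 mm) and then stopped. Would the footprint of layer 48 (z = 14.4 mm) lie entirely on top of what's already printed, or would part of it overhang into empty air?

part overhangs

Compare the two slices. At z = 1.8: the r=8.5 cylinder gives a regular 32-gon of circumradius 8.5 (constant along its height) (area = (32/2)·8.500²·sin(360°/32) = 225.52 mm²); the cube at (3, 5) does not reach this height (z outside [2, 25.5]); Combining (union): only the r=8.5 cylinder is present, so the union is just that shape — area = 225.52 mm²; the cylinder at (6.5, 12.5): section is a regular 32-gon, circumradius r=7 (area = (32/2)·7.000²·sin(360°/32) = 152.95 mm²); Merging all regions: the regions partially overlap — summed areas 378.48 mm² minus the doubly-counted overlap 5.77 mm² gives 372.70 mm² — area = 372.70 mm². At z = 14.4: the cylinder is absent (z outside [0, 3.5]); the cube at (3, 5) (footprint 23.5×30) is included at this height (area 705.00 mm²); Merging all regions: only the 23.5×30 cube at (3, 5) is present, so the union is just that shape — area = 705.00 mm²; the cylinder at (6.5, 12.5) is not intersected at this z (z outside [1, 13.5]); Combining (union): only that combined region is present, so the union is just that shape — area = 705.00 mm². Checking containment: at z = 14.4 the cross-section extends beyond the z = 1.8 cross-section by about 578.86 mm².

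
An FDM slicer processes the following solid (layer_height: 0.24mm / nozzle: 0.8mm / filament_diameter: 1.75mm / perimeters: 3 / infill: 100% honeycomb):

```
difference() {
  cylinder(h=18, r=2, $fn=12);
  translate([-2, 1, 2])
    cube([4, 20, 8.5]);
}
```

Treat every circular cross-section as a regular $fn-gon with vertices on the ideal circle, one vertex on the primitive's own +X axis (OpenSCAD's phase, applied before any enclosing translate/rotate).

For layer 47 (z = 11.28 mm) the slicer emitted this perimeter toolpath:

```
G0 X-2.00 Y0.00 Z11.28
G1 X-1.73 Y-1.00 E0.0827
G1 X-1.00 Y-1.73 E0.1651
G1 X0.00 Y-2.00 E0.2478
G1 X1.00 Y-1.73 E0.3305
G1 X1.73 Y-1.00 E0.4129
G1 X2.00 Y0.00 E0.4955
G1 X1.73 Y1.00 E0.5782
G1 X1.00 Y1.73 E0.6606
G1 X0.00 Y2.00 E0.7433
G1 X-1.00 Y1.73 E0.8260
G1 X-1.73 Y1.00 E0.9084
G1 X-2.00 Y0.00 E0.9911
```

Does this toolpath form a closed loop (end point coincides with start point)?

yes

Start point (G0): (-2.00, 0.00). End point (last G1): the path returns to the start — closed.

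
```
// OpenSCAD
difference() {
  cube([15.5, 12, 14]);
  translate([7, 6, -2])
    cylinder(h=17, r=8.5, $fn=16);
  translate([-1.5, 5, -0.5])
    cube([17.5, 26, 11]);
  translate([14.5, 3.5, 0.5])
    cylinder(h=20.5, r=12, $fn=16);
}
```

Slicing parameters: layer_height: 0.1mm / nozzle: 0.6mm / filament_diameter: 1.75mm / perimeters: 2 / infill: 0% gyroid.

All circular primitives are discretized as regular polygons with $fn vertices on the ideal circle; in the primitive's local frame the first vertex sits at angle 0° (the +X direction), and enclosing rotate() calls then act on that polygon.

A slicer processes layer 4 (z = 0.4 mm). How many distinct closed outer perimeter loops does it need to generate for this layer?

At z = 0.4 mm: the cube is present — its section is the full 15.5×12 rectangle; the r=8.5 cylinder at (7, 6) gives a regular 16-gon of circumradius 8.5 (constant along its height); the cube at (-1.5, 5) is present — its section is the full 17.5×26 rectangle; the cylinder at (14.5, 3.5) is absent (z outside [0.5, 21]); After the difference (first − rest): starting from the 15.5×12 cube, the r=8.5 cylinder at (7, 6) partially overlaps it — only the 173.85 mm² overlap (of its 221.19 mm²) is removed, clipping the outline; the 17.5×26 cube at (-1.5, 5) partially overlaps it — only the 6.17 mm² overlap (of its 455.00 mm²) is removed, clipping the outline — 2 connected regions. The result has 2 disconnected regions.

2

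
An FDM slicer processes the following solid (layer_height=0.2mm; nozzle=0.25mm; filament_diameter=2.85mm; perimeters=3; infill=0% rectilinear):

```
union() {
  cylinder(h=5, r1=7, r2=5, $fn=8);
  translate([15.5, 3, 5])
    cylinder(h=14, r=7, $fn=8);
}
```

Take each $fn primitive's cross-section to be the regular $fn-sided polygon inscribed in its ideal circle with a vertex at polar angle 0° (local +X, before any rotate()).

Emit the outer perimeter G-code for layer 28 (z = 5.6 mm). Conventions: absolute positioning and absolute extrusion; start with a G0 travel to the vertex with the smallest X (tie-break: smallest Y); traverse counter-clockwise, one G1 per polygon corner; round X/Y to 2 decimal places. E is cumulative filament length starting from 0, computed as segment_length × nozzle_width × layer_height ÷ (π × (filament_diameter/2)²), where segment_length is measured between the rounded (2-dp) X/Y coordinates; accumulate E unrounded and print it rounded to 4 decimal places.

G0 X8.50 Y3.00 Z5.60
G1 X10.55 Y-1.95 E0.0420
G1 X15.50 Y-4.00 E0.0840
G1 X20.45 Y-1.95 E0.1260
G1 X22.50 Y3.00 E0.1680
G1 X20.45 Y7.95 E0.2100
G1 X15.50 Y10.00 E0.2520
G1 X10.55 Y7.95 E0.2939
G1 X8.50 Y3.00 E0.3359

At z = 5.6 mm: the cone does not reach this height (z outside [0, 5]); the r=7 cylinder at (15.5, 3) contributes a regular 8-gon of circumradius 7; Merging all regions: only the r=7 cylinder at (15.5, 3) is present, so the union is just that shape — 1 connected region. The outline is a single polygon with 8 vertices. Extrusion per mm of travel: 0.25 × 0.2 / (π × 1.425²) = 0.007838. Accumulating E over each segment gives final E = 0.3359.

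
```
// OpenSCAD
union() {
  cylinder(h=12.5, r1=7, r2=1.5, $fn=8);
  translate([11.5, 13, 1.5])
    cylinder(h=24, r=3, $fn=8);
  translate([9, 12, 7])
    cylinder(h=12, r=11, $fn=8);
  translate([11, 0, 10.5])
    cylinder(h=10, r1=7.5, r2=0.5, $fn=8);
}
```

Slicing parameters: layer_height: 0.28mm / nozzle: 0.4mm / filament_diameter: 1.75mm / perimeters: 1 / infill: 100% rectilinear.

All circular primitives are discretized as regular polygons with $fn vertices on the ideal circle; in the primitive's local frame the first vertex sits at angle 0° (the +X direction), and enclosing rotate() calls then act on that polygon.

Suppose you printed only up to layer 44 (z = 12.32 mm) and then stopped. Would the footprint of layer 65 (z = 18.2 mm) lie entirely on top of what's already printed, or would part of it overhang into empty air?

entirely on top

Compare the two slices. At z = 12.32: the cone contributes a regular 8-gon of circumradius 1.579 (interpolated between r1=7 and r2=1.5 at t=0.986) (area = (8/2)·1.579²·sin(360°/8) = 7.05 mm²); the cylinder at (11.5, 13): section is a regular 8-gon, circumradius r=3 (area = (8/2)·3.000²·sin(360°/8) = 25.46 mm²); the r=11 cylinder at (9, 12) contributes a regular 8-gon of circumradius 11 (area = (8/2)·11.000²·sin(360°/8) = 342.24 mm²); the cone at (11, 0) (r1=7.5→r2=0.5) has section circumradius 6.226 here — a regular 8-gon (area = (8/2)·6.226²·sin(360°/8) = 109.64 mm²); Combining (union): the regions partially overlap — summed areas 484.39 mm² minus the doubly-counted overlap 54.88 mm² gives 429.51 mm² — area = 429.51 mm². At z = 18.2: the cone is not intersected at this z (z outside [0, 12.5]); the cylinder at (11.5, 13): section is a regular 8-gon, circumradius r=3 (area = (8/2)·3.000²·sin(360°/8) = 25.46 mm²); the r=11 cylinder at (9, 12) contributes a regular 8-gon of circumradius 11 (area = (8/2)·11.000²·sin(360°/8) = 342.24 mm²); the cone at (11, 0) (r1=7.5→r2=0.5) has section circumradius 2.110 here — a regular 8-gon (area = (8/2)·2.110²·sin(360°/8) = 12.59 mm²); Merging all regions: the regions partially overlap — summed areas 380.29 mm² minus the doubly-counted overlap 25.94 mm² gives 354.34 mm² — area = 354.34 mm². Checking containment: the cross-section at z = 18.2 is a subset of the cross-section at z = 12.32.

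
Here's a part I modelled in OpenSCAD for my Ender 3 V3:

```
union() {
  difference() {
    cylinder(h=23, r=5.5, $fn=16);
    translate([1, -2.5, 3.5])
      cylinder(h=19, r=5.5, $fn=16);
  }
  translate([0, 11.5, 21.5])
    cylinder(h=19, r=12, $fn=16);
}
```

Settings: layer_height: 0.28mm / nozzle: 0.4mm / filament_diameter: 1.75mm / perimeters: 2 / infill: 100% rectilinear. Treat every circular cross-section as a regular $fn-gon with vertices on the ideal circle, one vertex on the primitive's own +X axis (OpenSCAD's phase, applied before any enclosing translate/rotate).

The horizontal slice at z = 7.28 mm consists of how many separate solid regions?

At z = 7.28 mm: the r=5.5 cylinder contributes a regular 16-gon of circumradius 5.5; the r=5.5 cylinder at (1, -2.5) gives a regular 16-gon of circumradius 5.5 (constant along its height); Taking the first minus the rest: starting from the r=5.5 cylinder, the r=5.5 cylinder at (1, -2.5) partially overlaps it — only the 63.71 mm² overlap (of its 92.61 mm²) is removed, clipping the outline — 1 connected region; the cylinder at (0, 11.5) is not intersected at this z (z outside [21.5, 40.5]); Combining (union): only the result so far is present, so the union is just that shape — 1 connected region. The result has 1 disconnected region.

1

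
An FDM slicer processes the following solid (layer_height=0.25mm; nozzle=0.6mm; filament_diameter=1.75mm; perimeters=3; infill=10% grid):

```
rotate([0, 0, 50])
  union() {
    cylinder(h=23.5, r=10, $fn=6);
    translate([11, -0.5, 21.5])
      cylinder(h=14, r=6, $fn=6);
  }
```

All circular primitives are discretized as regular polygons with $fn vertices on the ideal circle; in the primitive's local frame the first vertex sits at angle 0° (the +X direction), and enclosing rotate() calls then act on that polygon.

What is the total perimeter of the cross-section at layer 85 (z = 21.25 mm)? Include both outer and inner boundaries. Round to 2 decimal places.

At z = 21.25 mm: the r=10 cylinder gives a regular 6-gon of circumradius 10 (constant along its height) (perimeter = 2·6·10.000·sin(180°/6) = 60.00 mm); the cylinder at (11, -0.5) is not intersected at this z (z outside [21.5, 35.5]); Combining (union): only the r=10 cylinder is present, so the union is just that shape — boundary = 60.00 mm; (rotated 50° about Z; rotation is an isometry so areas/perimeters/island counts are preserved). Overall, the cross-section is a single solid region. Total boundary length (outer) = 60.00 mm.

60.00 mm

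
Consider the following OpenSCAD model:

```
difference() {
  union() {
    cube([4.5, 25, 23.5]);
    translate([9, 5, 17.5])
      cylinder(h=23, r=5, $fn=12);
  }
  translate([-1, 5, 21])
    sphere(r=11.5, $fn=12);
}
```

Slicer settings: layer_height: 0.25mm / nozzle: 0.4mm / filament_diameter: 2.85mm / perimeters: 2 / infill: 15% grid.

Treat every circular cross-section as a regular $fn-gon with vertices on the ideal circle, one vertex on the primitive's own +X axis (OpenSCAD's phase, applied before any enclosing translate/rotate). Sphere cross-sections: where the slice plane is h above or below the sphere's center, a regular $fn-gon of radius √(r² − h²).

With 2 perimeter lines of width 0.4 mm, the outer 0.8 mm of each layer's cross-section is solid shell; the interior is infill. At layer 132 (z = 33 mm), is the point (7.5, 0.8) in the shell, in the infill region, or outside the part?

shell

At z = 33 mm: the cube is absent (z outside [0, 23.5]); the cylinder at (9, 5): section is a regular 12-gon, circumradius r=5; Combining (union): only the r=5 cylinder at (9, 5) is present, so the union is just that shape — 1 connected region; the sphere at (-1, 5) is absent (|z−center|=12.000 > r=11.5); Subtracting the remaining from the first: none of the subtracted shapes is present at this height, so that combined region is unchanged — 1 connected region. Overall, the cross-section is a single solid region. The nearest boundary edge runs (6.50, 0.67)→(9.00, 0.00); distance from the point to it = 0.38 mm. The point is inside the cross-section, 0.38 mm from the nearest boundary — within the 0.8 mm shell band (2 × 0.4).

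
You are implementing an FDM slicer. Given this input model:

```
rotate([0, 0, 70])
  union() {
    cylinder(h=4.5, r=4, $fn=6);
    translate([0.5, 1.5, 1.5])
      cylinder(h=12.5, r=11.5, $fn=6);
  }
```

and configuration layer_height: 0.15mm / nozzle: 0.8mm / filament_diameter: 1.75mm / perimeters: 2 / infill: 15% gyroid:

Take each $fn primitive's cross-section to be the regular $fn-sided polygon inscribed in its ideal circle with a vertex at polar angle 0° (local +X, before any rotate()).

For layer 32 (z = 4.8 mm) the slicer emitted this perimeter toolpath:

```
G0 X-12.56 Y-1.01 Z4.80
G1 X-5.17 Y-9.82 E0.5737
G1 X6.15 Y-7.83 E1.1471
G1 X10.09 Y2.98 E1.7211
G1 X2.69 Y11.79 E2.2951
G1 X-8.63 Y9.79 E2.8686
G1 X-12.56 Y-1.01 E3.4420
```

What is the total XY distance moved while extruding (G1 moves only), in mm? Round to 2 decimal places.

Sum the Euclidean lengths of each G1 segment: total = 68.99 mm.

68.99 mm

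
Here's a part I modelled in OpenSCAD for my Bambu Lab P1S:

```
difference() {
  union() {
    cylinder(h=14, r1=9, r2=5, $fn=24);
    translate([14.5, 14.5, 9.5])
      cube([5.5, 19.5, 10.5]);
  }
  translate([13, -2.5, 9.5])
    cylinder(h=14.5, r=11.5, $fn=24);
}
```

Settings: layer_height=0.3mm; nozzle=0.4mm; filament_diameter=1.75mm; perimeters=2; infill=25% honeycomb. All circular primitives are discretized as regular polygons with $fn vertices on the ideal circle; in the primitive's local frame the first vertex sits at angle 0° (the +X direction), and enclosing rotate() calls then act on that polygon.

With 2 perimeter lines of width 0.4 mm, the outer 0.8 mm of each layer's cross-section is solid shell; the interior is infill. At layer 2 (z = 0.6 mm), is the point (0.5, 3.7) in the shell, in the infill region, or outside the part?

At z = 0.6 mm: the cone (r1=9→r2=5) has section circumradius 8.829 here — a regular 24-gon; the cube at (14.5, 14.5) is not intersected at this z (z outside [9.5, 20]); Taking the union: only the cone is present, so the union is just that shape — 1 connected region; the cylinder at (13, -2.5) does not reach this height (z outside [9.5, 24]); After the difference (first − rest): none of the subtracted shapes is present at this height, so the result so far is unchanged — 1 connected region. Overall, the cross-section is a single solid region. The nearest boundary edge runs (2.29, 8.53)→(0.00, 8.83); distance from the point to it = 5.02 mm. The point is inside the cross-section and 5.02 mm from the nearest boundary — more than the 0.8 mm shell width (2 × 0.4), so it's in the infill interior.

infill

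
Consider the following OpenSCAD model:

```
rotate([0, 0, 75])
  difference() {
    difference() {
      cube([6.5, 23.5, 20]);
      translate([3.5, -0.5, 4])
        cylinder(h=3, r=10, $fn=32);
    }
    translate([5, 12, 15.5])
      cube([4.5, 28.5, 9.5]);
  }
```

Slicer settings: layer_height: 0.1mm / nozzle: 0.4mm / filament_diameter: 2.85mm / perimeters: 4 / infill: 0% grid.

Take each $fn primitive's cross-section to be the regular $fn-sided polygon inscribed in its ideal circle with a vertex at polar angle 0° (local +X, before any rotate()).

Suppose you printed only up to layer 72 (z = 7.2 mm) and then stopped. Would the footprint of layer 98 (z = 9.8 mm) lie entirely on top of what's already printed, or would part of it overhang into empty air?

Compare the two slices. At z = 7.2: the cube (footprint 6.5×23.5) is included at this height (area 152.75 mm²); the cylinder at (3.5, -0.5) does not reach this height (z outside [4, 7]); Taking the first minus the rest: none of the subtracted shapes is present at this height, so the 6.5×23.5 cube is unchanged — area = 152.75 mm²; the cube at (5, 12) is not intersected at this z (z outside [15.5, 25]); Taking the first minus the rest: none of the subtracted shapes is present at this height, so that combined region is unchanged — area = 152.75 mm²; (rotated 75° about Z; rotation is an isometry so areas/perimeters/island counts are preserved). At z = 9.8: the cube (footprint 6.5×23.5) is included at this height (area 152.75 mm²); the cylinder at (3.5, -0.5) is absent (z outside [4, 7]); After the difference (first − rest): none of the subtracted shapes is present at this height, so the 6.5×23.5 cube is unchanged — area = 152.75 mm²; the cube at (5, 12) is absent (z outside [15.5, 25]); Subtracting the remaining from the first: none of the subtracted shapes is present at this height, so the result so far is unchanged — area = 152.75 mm²; (whole slice rotated 75° about Z — lengths, areas and connectivity unchanged). Checking containment: the cross-section at z = 9.8 is a subset of the cross-section at z = 7.2.

entirely on top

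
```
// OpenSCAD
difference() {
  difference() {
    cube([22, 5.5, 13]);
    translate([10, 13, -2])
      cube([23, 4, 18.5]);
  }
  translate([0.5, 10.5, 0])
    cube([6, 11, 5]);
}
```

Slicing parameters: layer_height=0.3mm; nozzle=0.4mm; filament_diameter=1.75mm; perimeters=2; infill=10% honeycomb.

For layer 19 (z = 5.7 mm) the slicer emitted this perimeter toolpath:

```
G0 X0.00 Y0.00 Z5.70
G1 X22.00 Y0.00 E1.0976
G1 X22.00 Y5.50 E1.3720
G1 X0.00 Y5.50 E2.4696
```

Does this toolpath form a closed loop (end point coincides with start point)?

Start point (G0): (0.00, 0.00). End point (last G1): the path does not return to the start — open.

no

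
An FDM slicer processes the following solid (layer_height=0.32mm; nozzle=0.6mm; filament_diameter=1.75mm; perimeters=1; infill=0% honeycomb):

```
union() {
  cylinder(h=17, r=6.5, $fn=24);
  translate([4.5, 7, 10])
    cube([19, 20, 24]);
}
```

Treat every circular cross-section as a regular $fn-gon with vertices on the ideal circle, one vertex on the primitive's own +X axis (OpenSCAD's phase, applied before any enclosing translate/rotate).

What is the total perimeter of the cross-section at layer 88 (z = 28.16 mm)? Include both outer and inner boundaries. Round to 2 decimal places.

78.00 mm

At z = 28.16 mm: the cylinder is absent (z outside [0, 17]); the cube at (4.5, 7) (footprint 19×20) is included at this height (perimeter 78.00 mm); Combining (union): only the 19×20 cube at (4.5, 7) is present, so the union is just that shape — boundary = 78.00 mm. Overall, the cross-section is a single solid region. Total boundary length (outer) = 78.00 mm.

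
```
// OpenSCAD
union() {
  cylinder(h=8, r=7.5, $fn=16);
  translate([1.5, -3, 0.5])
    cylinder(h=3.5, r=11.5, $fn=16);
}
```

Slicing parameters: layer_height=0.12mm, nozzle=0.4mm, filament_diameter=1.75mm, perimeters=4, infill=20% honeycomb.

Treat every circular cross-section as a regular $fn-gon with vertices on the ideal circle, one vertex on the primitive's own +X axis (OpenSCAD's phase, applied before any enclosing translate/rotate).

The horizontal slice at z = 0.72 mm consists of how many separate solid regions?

At z = 0.72 mm: the r=7.5 cylinder gives a regular 16-gon of circumradius 7.5 (constant along its height); the r=11.5 cylinder at (1.5, -3) contributes a regular 16-gon of circumradius 11.5; Merging all regions: the r=7.5 cylinder lies entirely inside the r=11.5 cylinder at (1.5, -3), so the union is just the r=11.5 cylinder at (1.5, -3) — 1 connected region. The result has 1 disconnected region.

1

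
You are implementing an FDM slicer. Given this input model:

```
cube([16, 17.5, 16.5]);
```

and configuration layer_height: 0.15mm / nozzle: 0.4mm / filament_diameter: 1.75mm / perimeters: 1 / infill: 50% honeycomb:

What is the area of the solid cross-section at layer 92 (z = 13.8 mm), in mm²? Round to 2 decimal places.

280.00 mm²

At z = 13.8 mm: the 16×17.5 cube contributes its full rectangle (area 280.00 mm²). Overall, the cross-section is a single solid region. Net area = 280.00 mm².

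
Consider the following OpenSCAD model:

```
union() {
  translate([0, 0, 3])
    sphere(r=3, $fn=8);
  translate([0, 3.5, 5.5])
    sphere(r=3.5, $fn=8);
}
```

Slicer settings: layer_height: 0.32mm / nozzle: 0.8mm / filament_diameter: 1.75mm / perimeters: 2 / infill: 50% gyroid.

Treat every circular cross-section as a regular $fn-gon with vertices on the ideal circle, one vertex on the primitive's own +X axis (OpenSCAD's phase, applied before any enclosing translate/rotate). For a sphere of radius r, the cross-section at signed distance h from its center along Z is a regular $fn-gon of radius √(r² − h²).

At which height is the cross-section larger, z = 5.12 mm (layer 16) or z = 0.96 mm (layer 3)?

layer 16 (z = 5.12 mm)

Layer 16 (z = 5.12): the r=3 sphere contributes a regular 8-gon of circumradius √(3²−2.12²) = 2.123 (area = (8/2)·2.123²·sin(360°/8) = 12.74 mm²); the r=3.5 sphere at (0, 3.5) slices to a regular 8-gon of circumradius 3.479 (√(r²−h²) with h=0.38 from center) (area = (8/2)·3.479²·sin(360°/8) = 34.24 mm²); Combining (union): the regions partially overlap — summed areas 46.98 mm² minus the doubly-counted overlap 4.70 mm² gives 42.28 mm² — area = 42.28 mm². So its area = 42.28 mm². Layer 3 (z = 0.96): the sphere: section is a regular 8-gon, circumradius = √(r²−h²) = √(3²−2.04²) = 2.200 (area = (8/2)·2.200²·sin(360°/8) = 13.69 mm²); the sphere at (0, 3.5) is absent (|z−center|=4.540 > r=3.5); Merging all regions: only the r=3 sphere is present, so the union is just that shape — area = 13.69 mm². So its area = 13.69 mm². Layer 16 is larger (42.28 vs 13.69 mm²).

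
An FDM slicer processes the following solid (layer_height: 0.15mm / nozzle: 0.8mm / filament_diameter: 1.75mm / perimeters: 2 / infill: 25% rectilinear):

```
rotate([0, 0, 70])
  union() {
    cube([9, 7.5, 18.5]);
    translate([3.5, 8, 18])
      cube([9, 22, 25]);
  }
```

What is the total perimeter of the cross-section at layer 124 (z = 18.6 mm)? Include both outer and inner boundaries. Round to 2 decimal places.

62.00 mm

At z = 18.6 mm: the cube is not intersected at this z (z outside [0, 18.5]); the cube at (3.5, 8) (footprint 9×22) is included at this height (perimeter 62.00 mm); Taking the union: only the 9×22 cube at (3.5, 8) is present, so the union is just that shape — boundary = 62.00 mm; (rotated 70° about Z; rotation is an isometry so areas/perimeters/island counts are preserved). Overall, the cross-section is a single solid region. Total boundary length (outer) = 62.00 mm.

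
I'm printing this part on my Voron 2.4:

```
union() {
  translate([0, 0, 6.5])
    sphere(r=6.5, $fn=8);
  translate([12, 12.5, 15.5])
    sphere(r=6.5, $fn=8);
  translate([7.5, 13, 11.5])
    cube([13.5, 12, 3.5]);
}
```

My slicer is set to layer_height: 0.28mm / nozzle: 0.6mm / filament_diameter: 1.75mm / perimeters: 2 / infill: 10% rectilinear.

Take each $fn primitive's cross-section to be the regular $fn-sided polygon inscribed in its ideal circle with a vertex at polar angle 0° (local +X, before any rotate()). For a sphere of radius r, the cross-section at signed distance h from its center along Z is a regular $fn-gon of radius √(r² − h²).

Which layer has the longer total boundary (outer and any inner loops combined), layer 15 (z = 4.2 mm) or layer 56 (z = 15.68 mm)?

layer 56 (z = 15.68 mm)

Layer 15 (z = 4.2): the r=6.5 sphere contributes a regular 8-gon of circumradius √(6.5²−2.3²) = 6.079 (perimeter = 2·8·6.079·sin(180°/8) = 37.22 mm); the sphere at (12, 12.5) does not reach this height (|z−center|=11.300 > r=6.5); the cube at (7.5, 13) does not reach this height (z outside [11.5, 15]); Taking the union: only the r=6.5 sphere is present, so the union is just that shape — boundary = 37.22 mm. So its perimeter = 37.22 mm. Layer 56 (z = 15.68): the sphere is absent (|z−center|=9.180 > r=6.5); the r=6.5 sphere at (12, 12.5) slices to a regular 8-gon of circumradius 6.498 (√(r²−h²) with h=0.18 from center) (perimeter = 2·8·6.498·sin(180°/8) = 39.78 mm); the cube at (7.5, 13) does not reach this height (z outside [11.5, 15]); Taking the union: only the r=6.5 sphere at (12, 12.5) is present, so the union is just that shape — boundary = 39.78 mm. So its perimeter = 39.78 mm. Layer 56 is larger (39.78 vs 37.22 mm).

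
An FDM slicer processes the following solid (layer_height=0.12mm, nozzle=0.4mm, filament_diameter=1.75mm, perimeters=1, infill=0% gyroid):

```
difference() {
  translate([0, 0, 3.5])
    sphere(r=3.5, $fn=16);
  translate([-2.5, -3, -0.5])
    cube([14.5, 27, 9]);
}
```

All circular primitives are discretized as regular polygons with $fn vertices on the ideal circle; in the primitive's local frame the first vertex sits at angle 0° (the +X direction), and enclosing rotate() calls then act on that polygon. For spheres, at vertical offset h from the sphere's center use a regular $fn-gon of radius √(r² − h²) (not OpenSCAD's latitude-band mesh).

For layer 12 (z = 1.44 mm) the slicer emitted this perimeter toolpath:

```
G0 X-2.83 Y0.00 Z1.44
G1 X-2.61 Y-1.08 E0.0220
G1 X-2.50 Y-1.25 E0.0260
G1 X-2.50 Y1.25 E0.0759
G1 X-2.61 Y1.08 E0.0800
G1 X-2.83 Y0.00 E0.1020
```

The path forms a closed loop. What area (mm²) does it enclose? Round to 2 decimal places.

0.49 mm²

Apply the shoelace formula to the sequence of (X, Y) vertices; enclosed area = 0.49 mm².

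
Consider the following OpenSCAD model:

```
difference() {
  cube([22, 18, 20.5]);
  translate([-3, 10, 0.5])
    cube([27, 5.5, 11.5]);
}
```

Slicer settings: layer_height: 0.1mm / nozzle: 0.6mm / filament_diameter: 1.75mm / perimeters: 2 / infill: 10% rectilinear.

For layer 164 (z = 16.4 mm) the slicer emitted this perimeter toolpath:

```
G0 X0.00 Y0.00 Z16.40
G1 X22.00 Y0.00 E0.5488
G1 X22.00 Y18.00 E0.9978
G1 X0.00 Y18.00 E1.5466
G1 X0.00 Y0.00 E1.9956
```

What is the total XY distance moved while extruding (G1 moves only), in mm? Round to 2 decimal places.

Sum the Euclidean lengths of each G1 segment: total = 80.00 mm.

80.00 mm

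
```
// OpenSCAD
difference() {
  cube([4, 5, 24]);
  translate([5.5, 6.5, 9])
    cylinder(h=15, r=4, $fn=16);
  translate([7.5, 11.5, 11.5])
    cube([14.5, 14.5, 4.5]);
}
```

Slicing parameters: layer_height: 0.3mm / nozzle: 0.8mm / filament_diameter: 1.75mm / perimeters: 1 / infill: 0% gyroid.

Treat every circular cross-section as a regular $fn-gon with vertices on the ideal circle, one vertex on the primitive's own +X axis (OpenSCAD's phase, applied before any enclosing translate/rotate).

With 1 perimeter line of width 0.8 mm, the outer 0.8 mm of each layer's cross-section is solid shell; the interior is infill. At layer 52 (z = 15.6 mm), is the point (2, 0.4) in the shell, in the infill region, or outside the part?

At z = 15.6 mm: the 4×5 cube contributes its full rectangle; the r=4 cylinder at (5.5, 6.5) gives a regular 16-gon of circumradius 4 (constant along its height); the cube at (7.5, 11.5) (footprint 14.5×14.5) is included at this height; Subtracting the remaining from the first: starting from the 4×5 cube, the r=4 cylinder at (5.5, 6.5) partially overlaps it — only the 2.94 mm² overlap (of its 48.98 mm²) is removed, clipping the outline; the 14.5×14.5 cube at (7.5, 11.5) misses the remaining region (no effect) — 1 connected region. Overall, the cross-section is a single solid region. The nearest boundary edge runs (4.00, 0.00)→(0.00, 0.00); distance from the point to it = 0.40 mm. The point is inside the cross-section, 0.40 mm from the nearest boundary — within the 0.8 mm shell band (1 × 0.8).

shell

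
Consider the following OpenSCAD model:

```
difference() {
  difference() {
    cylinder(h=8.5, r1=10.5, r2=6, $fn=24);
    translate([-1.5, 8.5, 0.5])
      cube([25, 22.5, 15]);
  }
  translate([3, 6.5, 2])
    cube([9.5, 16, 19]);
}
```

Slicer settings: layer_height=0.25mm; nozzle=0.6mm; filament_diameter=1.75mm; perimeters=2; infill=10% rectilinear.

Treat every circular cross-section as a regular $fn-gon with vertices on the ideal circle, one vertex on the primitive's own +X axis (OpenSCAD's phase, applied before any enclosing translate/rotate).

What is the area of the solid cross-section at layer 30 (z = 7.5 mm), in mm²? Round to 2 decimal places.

At z = 7.5 mm: the cone (r1=10.5→r2=6) has section circumradius 6.529 here — a regular 24-gon (area = (24/2)·6.529²·sin(360°/24) = 132.41 mm²); the cube at (-1.5, 8.5) (footprint 25×22.5) is included at this height (area 562.50 mm²); Subtracting the remaining from the first: starting from the cone (132.41 mm²), the 25×22.5 cube at (-1.5, 8.5) misses the remaining region (no effect) — area = 132.41 mm²; the 9.5×16 cube at (3, 6.5) contributes its full rectangle (area 152.00 mm²); Subtracting the remaining from the first: starting from that combined region (132.41 mm²), the 9.5×16 cube at (3, 6.5) misses the remaining region (no effect) — area = 132.41 mm². Overall, the cross-section is a single solid region. Net area = 132.41 mm².

132.41 mm²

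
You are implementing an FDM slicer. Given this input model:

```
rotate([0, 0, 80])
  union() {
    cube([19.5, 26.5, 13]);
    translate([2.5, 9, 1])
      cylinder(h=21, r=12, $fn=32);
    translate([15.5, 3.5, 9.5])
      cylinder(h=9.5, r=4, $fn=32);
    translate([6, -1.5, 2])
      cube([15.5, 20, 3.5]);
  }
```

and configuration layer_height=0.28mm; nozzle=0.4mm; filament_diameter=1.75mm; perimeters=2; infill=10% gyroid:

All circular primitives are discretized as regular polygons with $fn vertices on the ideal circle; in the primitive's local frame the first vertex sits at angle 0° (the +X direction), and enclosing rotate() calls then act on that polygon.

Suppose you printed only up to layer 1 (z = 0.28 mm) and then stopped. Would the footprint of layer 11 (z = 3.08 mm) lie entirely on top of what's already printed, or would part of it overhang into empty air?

part overhangs

Compare the two slices. At z = 0.28: the cube is present — its section is the full 19.5×26.5 rectangle (area 516.75 mm²); the cylinder at (2.5, 9) is not intersected at this z (z outside [1, 22]); the cylinder at (15.5, 3.5) does not reach this height (z outside [9.5, 19]); the cube at (6, -1.5) is not intersected at this z (z outside [2, 5.5]); Taking the union: only the 19.5×26.5 cube is present, so the union is just that shape — area = 516.75 mm²; (whole slice rotated 80° about Z — lengths, areas and connectivity unchanged). At z = 3.08: the cube is present — its section is the full 19.5×26.5 rectangle (area 516.75 mm²); the cylinder at (2.5, 9): section is a regular 32-gon, circumradius r=12 (area = (32/2)·12.000²·sin(360°/32) = 449.49 mm²); the cylinder at (15.5, 3.5) is absent (z outside [9.5, 19]); the cube at (6, -1.5) is present — its section is the full 15.5×20 rectangle (area 310.00 mm²); Merging all regions: the regions partially overlap — summed areas 1276.24 mm² minus the doubly-counted overlap 515.78 mm² gives 760.46 mm² — area = 760.46 mm²; (whole slice rotated 80° about Z — lengths, areas and connectivity unchanged). Checking containment: at z = 3.08 the cross-section extends beyond the z = 0.28 cross-section by about 243.71 mm².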